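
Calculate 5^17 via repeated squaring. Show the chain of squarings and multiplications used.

Computing 5^17 by squaring (build up from 5^1; each line after the first costs one multiplication):

5^1 = 5
5^2 = (5^1)^2 = 5^2 = 25
5^4 = (5^2)^2 = 25^2 = 625
5^8 = (5^4)^2 = 625^2 = 390625
5^16 = (5^8)^2 = 390625^2 = 152587890625
5^17 = 5 * 5^16 = 5 * 152587890625 = 762939453125

Result: 762939453125
Multiplications needed: 5 (5 lines after 5^1)

5^17 = 762939453125. Using exponentiation by squaring, this requires 5 multiplications. The key idea: if the exponent is even, square the half-power; if odd, multiply by the base once.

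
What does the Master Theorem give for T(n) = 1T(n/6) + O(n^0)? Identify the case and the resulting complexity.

Master Theorem for T(n) = 1T(n/6) + O(n^0):

a = 1, b = 6, c = 0
log_b(a) = log_6(1) = 0.0000

Case 2: c = 0 = log_6(1) = 0.0000
T(n) = O(n^0 log n) = O(log n)

For T(n) = 1T(n/6) + O(n^0): log_6(1) = 0.0000. This is Case 2 of the Master Theorem (c = log_b(a), equal work at all levels), giving O(log n).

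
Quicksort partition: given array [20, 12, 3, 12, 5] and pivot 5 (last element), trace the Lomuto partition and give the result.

Lomuto partition with pivot = 5:

Initial array: [20, 12, 3, 12, 5]

arr[0]=20 > 5: no swap
arr[1]=12 > 5: no swap
arr[2]=3 <= 5: swap with position 0, array becomes [3, 12, 20, 12, 5]
arr[3]=12 > 5: no swap

Place pivot at position 1: [3, 5, 20, 12, 12]
Pivot position: 1

After partitioning with pivot 5, the array becomes [3, 5, 20, 12, 12]. The pivot is placed at index 1. All elements to the left of the pivot are <= 5, and all elements to the right are > 5.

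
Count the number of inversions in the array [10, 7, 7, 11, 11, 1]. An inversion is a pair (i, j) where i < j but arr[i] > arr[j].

Finding inversions in [10, 7, 7, 11, 11, 1]:

(0, 1): arr[0]=10 > arr[1]=7
(0, 2): arr[0]=10 > arr[2]=7
(0, 5): arr[0]=10 > arr[5]=1
(1, 5): arr[1]=7 > arr[5]=1
(2, 5): arr[2]=7 > arr[5]=1
(3, 5): arr[3]=11 > arr[5]=1
(4, 5): arr[4]=11 > arr[5]=1

Total inversions: 7

The array has 7 inversion(s): (0,1), (0,2), (0,5), (1,5), (2,5), (3,5), (4,5). Each pair (i,j) satisfies i < j and arr[i] > arr[j].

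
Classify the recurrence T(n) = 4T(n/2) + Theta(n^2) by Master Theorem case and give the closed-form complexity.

Master Theorem for T(n) = 4T(n/2) + O(n^2):

a = 4, b = 2, c = 2
log_b(a) = log_2(4) = 2.0000

Case 2: c = 2 = log_2(4) = 2.0000
T(n) = O(n^2 log n) = O(n^2 log n)

For T(n) = 4T(n/2) + O(n^2): log_2(4) = 2.0000. This is Case 2 of the Master Theorem (c = log_b(a), equal work at all levels), giving O(n^2 log n).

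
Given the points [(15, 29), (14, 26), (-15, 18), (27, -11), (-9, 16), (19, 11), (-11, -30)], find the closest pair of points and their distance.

Computing all pairwise distances among 7 points:

d((15, 29), (14, 26)) = 3.1623 <-- minimum
d((15, 29), (-15, 18)) = 31.9531
d((15, 29), (27, -11)) = 41.7612
d((15, 29), (-9, 16)) = 27.2947
d((15, 29), (19, 11)) = 18.4391
d((15, 29), (-11, -30)) = 64.4748
d((14, 26), (-15, 18)) = 30.0832
d((14, 26), (27, -11)) = 39.2173
d((14, 26), (-9, 16)) = 25.0799
d((14, 26), (19, 11)) = 15.8114
d((14, 26), (-11, -30)) = 61.327
d((-15, 18), (27, -11)) = 51.0392
d((-15, 18), (-9, 16)) = 6.3246
d((-15, 18), (19, 11)) = 34.7131
d((-15, 18), (-11, -30)) = 48.1664
d((27, -11), (-9, 16)) = 45.0
d((27, -11), (19, 11)) = 23.4094
d((27, -11), (-11, -30)) = 42.4853
d((-9, 16), (19, 11)) = 28.4429
d((-9, 16), (-11, -30)) = 46.0435
d((19, 11), (-11, -30)) = 50.8035

Closest pair: (15, 29) and (14, 26) with distance 3.1623

The closest pair is (15, 29) and (14, 26) with Euclidean distance 3.1623. For 7 points, brute-force pairwise comparison is shown above. For large n, the divide-and-conquer algorithm (sort by x, recurse on halves, check the dividing strip) achieves O(n log n).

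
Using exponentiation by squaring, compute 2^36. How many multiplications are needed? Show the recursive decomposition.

Computing 2^36 by squaring (build up from 2^1; each line after the first costs one multiplication):

2^1 = 2
2^2 = (2^1)^2 = 2^2 = 4
2^4 = (2^2)^2 = 4^2 = 16
2^8 = (2^4)^2 = 16^2 = 256
2^9 = 2 * 2^8 = 2 * 256 = 512
2^18 = (2^9)^2 = 512^2 = 262144
2^36 = (2^18)^2 = 262144^2 = 68719476736

Result: 68719476736
Multiplications needed: 6 (6 lines after 2^1)

2^36 = 68719476736. Using exponentiation by squaring, this requires 6 multiplications. The key idea: if the exponent is even, square the half-power; if odd, multiply by the base once.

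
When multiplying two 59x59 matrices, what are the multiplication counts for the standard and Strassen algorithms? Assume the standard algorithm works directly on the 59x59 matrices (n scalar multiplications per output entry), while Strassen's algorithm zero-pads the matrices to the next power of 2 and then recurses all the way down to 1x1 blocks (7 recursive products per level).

Matrix multiplication for 59x59 matrices:

Strassen's algorithm requires power-of-2 dimensions. Pad 59x59 to 64x64 (next power of 2).

Standard algorithm: 59^3 = 205379 multiplications
Strassen's algorithm: 7^(log2(64)) = 7^6 = 117649 multiplications
Savings: 205379 - 117649 = 87730 multiplications

Standard: 205379 multiplications (59^3). Strassen: 117649 multiplications (7^6, after padding to 64x64). Strassen reduces 8 recursive multiplications to 7 at each level.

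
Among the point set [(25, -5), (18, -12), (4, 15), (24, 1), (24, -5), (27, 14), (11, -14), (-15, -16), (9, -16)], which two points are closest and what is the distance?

Computing all pairwise distances among 9 points:

d((25, -5), (18, -12)) = 9.8995
d((25, -5), (4, 15)) = 29.0
d((25, -5), (24, 1)) = 6.0828
d((25, -5), (24, -5)) = 1.0 <-- minimum
d((25, -5), (27, 14)) = 19.105
d((25, -5), (11, -14)) = 16.6433
d((25, -5), (-15, -16)) = 41.4849
d((25, -5), (9, -16)) = 19.4165
d((18, -12), (4, 15)) = 30.4138
d((18, -12), (24, 1)) = 14.3178
d((18, -12), (24, -5)) = 9.2195
d((18, -12), (27, 14)) = 27.5136
d((18, -12), (11, -14)) = 7.2801
d((18, -12), (-15, -16)) = 33.2415
d((18, -12), (9, -16)) = 9.8489
d((4, 15), (24, 1)) = 24.4131
d((4, 15), (24, -5)) = 28.2843
d((4, 15), (27, 14)) = 23.0217
d((4, 15), (11, -14)) = 29.8329
d((4, 15), (-15, -16)) = 36.3593
d((4, 15), (9, -16)) = 31.4006
d((24, 1), (24, -5)) = 6.0
d((24, 1), (27, 14)) = 13.3417
d((24, 1), (11, -14)) = 19.8494
d((24, 1), (-15, -16)) = 42.5441
d((24, 1), (9, -16)) = 22.6716
d((24, -5), (27, 14)) = 19.2354
d((24, -5), (11, -14)) = 15.8114
d((24, -5), (-15, -16)) = 40.5216
d((24, -5), (9, -16)) = 18.6011
d((27, 14), (11, -14)) = 32.249
d((27, 14), (-15, -16)) = 51.614
d((27, 14), (9, -16)) = 34.9857
d((11, -14), (-15, -16)) = 26.0768
d((11, -14), (9, -16)) = 2.8284
d((-15, -16), (9, -16)) = 24.0

Closest pair: (25, -5) and (24, -5) with distance 1.0

The closest pair is (25, -5) and (24, -5) with Euclidean distance 1.0. For 9 points, brute-force pairwise comparison is shown above. For large n, the divide-and-conquer algorithm (sort by x, recurse on halves, check the dividing strip) achieves O(n log n).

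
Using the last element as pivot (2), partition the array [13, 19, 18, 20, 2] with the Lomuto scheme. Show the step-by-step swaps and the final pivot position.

Lomuto partition with pivot = 2:

Initial array: [13, 19, 18, 20, 2]

arr[0]=13 > 2: no swap
arr[1]=19 > 2: no swap
arr[2]=18 > 2: no swap
arr[3]=20 > 2: no swap

Place pivot at position 0: [2, 19, 18, 20, 13]
Pivot position: 0

After partitioning with pivot 2, the array becomes [2, 19, 18, 20, 13]. The pivot is placed at index 0. All elements to the left of the pivot are <= 2, and all elements to the right are > 2.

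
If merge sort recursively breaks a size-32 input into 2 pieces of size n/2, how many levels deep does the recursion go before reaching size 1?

For divide and conquer with division factor 2:

Problem sizes at each level:
Level 0: 32
Level 1: 16
Level 2: 8
Level 3: 4
Level 4: 2
Level 5: 1

The root is level 0 and the size-1 base case is level 5 (the tree spans levels 0 through 5, i.e. 6 levels counting the root), so the depth is the number of divisions: log_2(32) = 5

The recursion tree depth is log_2(32) = 5. At each level, the problem size is divided by 2, so it takes 5 divisions to reduce to a base case of size 1. The algorithm makes 2 recursive calls at each level.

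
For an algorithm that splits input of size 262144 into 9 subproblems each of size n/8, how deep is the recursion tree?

For divide and conquer with division factor 8:

Problem sizes at each level:
Level 0: 262144
Level 1: 32768
Level 2: 4096
Level 3: 512
Level 4: 64
Level 5: 8
Level 6: 1

The root is level 0 and the size-1 base case is level 6 (the tree spans levels 0 through 6, i.e. 7 levels counting the root), so the depth is the number of divisions: log_8(262144) = 6

The recursion tree depth is log_8(262144) = 6. At each level, the problem size is divided by 8, so it takes 6 divisions to reduce to a base case of size 1. The algorithm makes 9 recursive calls at each level.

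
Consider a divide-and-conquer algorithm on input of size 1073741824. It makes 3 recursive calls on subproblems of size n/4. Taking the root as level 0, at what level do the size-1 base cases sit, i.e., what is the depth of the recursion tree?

For divide and conquer with division factor 4:

Problem sizes at each level:
Level 0: 1073741824
Level 1: 268435456
Level 2: 67108864
Level 3: 16777216
Level 4: 4194304
Level 5: 1048576
Level 6: 262144
Level 7: 65536
Level 8: 16384
Level 9: 4096
Level 10: 1024
Level 11: 256
Level 12: 64
Level 13: 16
Level 14: 4
Level 15: 1

The root is level 0 and the size-1 base case is level 15 (the tree spans levels 0 through 15, i.e. 16 levels counting the root), so the depth is the number of divisions: log_4(1073741824) = 15

The recursion tree depth is log_4(1073741824) = 15. At each level, the problem size is divided by 4, so it takes 15 divisions to reduce to a base case of size 1. The algorithm makes 3 recursive calls at each level.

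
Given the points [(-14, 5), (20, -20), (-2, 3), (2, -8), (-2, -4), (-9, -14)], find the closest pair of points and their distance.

Computing all pairwise distances among 6 points:

d((-14, 5), (20, -20)) = 42.2019
d((-14, 5), (-2, 3)) = 12.1655
d((-14, 5), (2, -8)) = 20.6155
d((-14, 5), (-2, -4)) = 15.0
d((-14, 5), (-9, -14)) = 19.6469
d((20, -20), (-2, 3)) = 31.8277
d((20, -20), (2, -8)) = 21.6333
d((20, -20), (-2, -4)) = 27.2029
d((20, -20), (-9, -14)) = 29.6142
d((-2, 3), (2, -8)) = 11.7047
d((-2, 3), (-2, -4)) = 7.0
d((-2, 3), (-9, -14)) = 18.3848
d((2, -8), (-2, -4)) = 5.6569 <-- minimum
d((2, -8), (-9, -14)) = 12.53
d((-2, -4), (-9, -14)) = 12.2066

Closest pair: (2, -8) and (-2, -4) with distance 5.6569

The closest pair is (2, -8) and (-2, -4) with Euclidean distance 5.6569. For 6 points, brute-force pairwise comparison is shown above. For large n, the divide-and-conquer algorithm (sort by x, recurse on halves, check the dividing strip) achieves O(n log n).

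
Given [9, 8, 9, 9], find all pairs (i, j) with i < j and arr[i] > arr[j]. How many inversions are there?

Finding inversions in [9, 8, 9, 9]:

(0, 1): arr[0]=9 > arr[1]=8

Total inversions: 1

The array has 1 inversion(s): (0,1). Each pair (i,j) satisfies i < j and arr[i] > arr[j].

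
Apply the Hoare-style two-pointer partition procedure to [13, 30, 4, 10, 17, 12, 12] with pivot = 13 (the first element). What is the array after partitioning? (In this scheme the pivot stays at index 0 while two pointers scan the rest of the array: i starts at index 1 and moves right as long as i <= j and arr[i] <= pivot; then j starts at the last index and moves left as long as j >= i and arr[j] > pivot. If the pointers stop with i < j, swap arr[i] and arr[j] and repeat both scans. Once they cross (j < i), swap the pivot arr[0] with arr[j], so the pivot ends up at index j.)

Hoare-style two-pointer partition with pivot = 13:

Initial array: [13, 30, 4, 10, 17, 12, 12]

Pointers start at i = 1, j = 6.
i stops at index 1 (arr[1]=30 > 13), j stops at index 6 (arr[6]=12 <= 13): swap arr[1] and arr[6], array becomes [13, 12, 4, 10, 17, 12, 30]
i stops at index 4 (arr[4]=17 > 13), j stops at index 5 (arr[5]=12 <= 13): swap arr[4] and arr[5], array becomes [13, 12, 4, 10, 12, 17, 30]
i ends at 5, j ends at 4: the pointers have crossed (j < i), so scanning stops.

Swap pivot arr[0] with arr[4] to place pivot at position 4: [12, 12, 4, 10, 13, 17, 30]
Pivot position: 4

After partitioning with pivot 13, the array becomes [12, 12, 4, 10, 13, 17, 30]. The pivot is placed at index 4. All elements to the left of the pivot are <= 13, and all elements to the right are > 13.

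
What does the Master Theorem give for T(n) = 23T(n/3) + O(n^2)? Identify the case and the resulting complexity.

Master Theorem for T(n) = 23T(n/3) + O(n^2):

a = 23, b = 3, c = 2
log_b(a) = log_3(23) = 2.8540

Case 1: c = 2 < log_3(23) = 2.8540
T(n) = O(n^(log_3 23))

For T(n) = 23T(n/3) + O(n^2): log_3(23) = 2.8540. This is Case 1 of the Master Theorem (c < log_b(a), work dominated by leaves), giving O(n^(log_3 23)).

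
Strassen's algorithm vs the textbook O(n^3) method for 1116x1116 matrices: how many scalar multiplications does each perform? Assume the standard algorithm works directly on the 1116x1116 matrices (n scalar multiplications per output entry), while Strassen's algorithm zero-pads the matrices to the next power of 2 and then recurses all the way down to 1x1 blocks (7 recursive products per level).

Matrix multiplication for 1116x1116 matrices:

Strassen's algorithm requires power-of-2 dimensions. Pad 1116x1116 to 2048x2048 (next power of 2).

Standard algorithm: 1116^3 = 1389928896 multiplications
Strassen's algorithm: 7^(log2(2048)) = 7^11 = 1977326743 multiplications
Difference: 1389928896 - 1977326743 = -587397847 (Strassen uses MORE here due to padding overhead — for small or just-over-power-of-2 n, padding can outweigh the per-level savings)

Standard: 1389928896 multiplications (1116^3). Strassen: 1977326743 multiplications (7^11, after padding to 2048x2048). Strassen reduces 8 recursive multiplications to 7 at each level.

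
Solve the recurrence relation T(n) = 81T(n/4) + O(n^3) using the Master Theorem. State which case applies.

Master Theorem for T(n) = 81T(n/4) + O(n^3):

a = 81, b = 4, c = 3
log_b(a) = log_4(81) = 3.1699

Case 1: c = 3 < log_4(81) = 3.1699
T(n) = O(n^(log_4 81))

For T(n) = 81T(n/4) + O(n^3): log_4(81) = 3.1699. This is Case 1 of the Master Theorem (c < log_b(a), work dominated by leaves), giving O(n^(log_4 81)).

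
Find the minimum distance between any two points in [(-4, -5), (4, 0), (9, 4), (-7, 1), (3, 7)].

Computing all pairwise distances among 5 points:

d((-4, -5), (4, 0)) = 9.434
d((-4, -5), (9, 4)) = 15.8114
d((-4, -5), (-7, 1)) = 6.7082
d((-4, -5), (3, 7)) = 13.8924
d((4, 0), (9, 4)) = 6.4031 <-- minimum
d((4, 0), (-7, 1)) = 11.0454
d((4, 0), (3, 7)) = 7.0711
d((9, 4), (-7, 1)) = 16.2788
d((9, 4), (3, 7)) = 6.7082
d((-7, 1), (3, 7)) = 11.6619

Closest pair: (4, 0) and (9, 4) with distance 6.4031

The closest pair is (4, 0) and (9, 4) with Euclidean distance 6.4031. For 5 points, brute-force pairwise comparison is shown above. For large n, the divide-and-conquer algorithm (sort by x, recurse on halves, check the dividing strip) achieves O(n log n).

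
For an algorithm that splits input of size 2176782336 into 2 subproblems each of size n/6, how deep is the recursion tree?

For divide and conquer with division factor 6:

Problem sizes at each level:
Level 0: 2176782336
Level 1: 362797056
Level 2: 60466176
Level 3: 10077696
Level 4: 1679616
Level 5: 279936
Level 6: 46656
Level 7: 7776
Level 8: 1296
Level 9: 216
Level 10: 36
Level 11: 6
Level 12: 1

The root is level 0 and the size-1 base case is level 12 (the tree spans levels 0 through 12, i.e. 13 levels counting the root), so the depth is the number of divisions: log_6(2176782336) = 12

The recursion tree depth is log_6(2176782336) = 12. At each level, the problem size is divided by 6, so it takes 12 divisions to reduce to a base case of size 1. The algorithm makes 2 recursive calls at each level.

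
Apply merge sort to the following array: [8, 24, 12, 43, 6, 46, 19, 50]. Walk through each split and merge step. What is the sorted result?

Merge sort trace:

Split: [8, 24, 12, 43, 6, 46, 19, 50] -> [8, 24, 12, 43] and [6, 46, 19, 50]
  Split: [8, 24, 12, 43] -> [8, 24] and [12, 43]
    Split: [8, 24] -> [8] and [24]
    Merge: [8] + [24] -> [8, 24]
    Split: [12, 43] -> [12] and [43]
    Merge: [12] + [43] -> [12, 43]
  Merge: [8, 24] + [12, 43] -> [8, 12, 24, 43]
  Split: [6, 46, 19, 50] -> [6, 46] and [19, 50]
    Split: [6, 46] -> [6] and [46]
    Merge: [6] + [46] -> [6, 46]
    Split: [19, 50] -> [19] and [50]
    Merge: [19] + [50] -> [19, 50]
  Merge: [6, 46] + [19, 50] -> [6, 19, 46, 50]
Merge: [8, 12, 24, 43] + [6, 19, 46, 50] -> [6, 8, 12, 19, 24, 43, 46, 50]

Final sorted array: [6, 8, 12, 19, 24, 43, 46, 50]

The merge sort proceeds by recursively splitting the array and merging sorted halves.
After all merges, the sorted array is [6, 8, 12, 19, 24, 43, 46, 50].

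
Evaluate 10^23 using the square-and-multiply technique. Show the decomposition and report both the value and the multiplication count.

Computing 10^23 by squaring (build up from 10^1; each line after the first costs one multiplication):

10^1 = 10
10^2 = (10^1)^2 = 10^2 = 100
10^4 = (10^2)^2 = 100^2 = 10000
10^5 = 10 * 10^4 = 10 * 10000 = 100000
10^10 = (10^5)^2 = 100000^2 = 10000000000
10^11 = 10 * 10^10 = 10 * 10000000000 = 100000000000
10^22 = (10^11)^2 = 100000000000^2 = 10000000000000000000000
10^23 = 10 * 10^22 = 10 * 10000000000000000000000 = 100000000000000000000000

Result: 100000000000000000000000
Multiplications needed: 7 (7 lines after 10^1)

10^23 = 100000000000000000000000. Using exponentiation by squaring, this requires 7 multiplications. The key idea: if the exponent is even, square the half-power; if odd, multiply by the base once.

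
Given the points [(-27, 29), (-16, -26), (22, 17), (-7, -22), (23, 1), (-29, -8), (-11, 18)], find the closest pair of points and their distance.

Computing all pairwise distances among 7 points:

d((-27, 29), (-16, -26)) = 56.0892
d((-27, 29), (22, 17)) = 50.448
d((-27, 29), (-7, -22)) = 54.7814
d((-27, 29), (23, 1)) = 57.3062
d((-27, 29), (-29, -8)) = 37.054
d((-27, 29), (-11, 18)) = 19.4165
d((-16, -26), (22, 17)) = 57.3847
d((-16, -26), (-7, -22)) = 9.8489 <-- minimum
d((-16, -26), (23, 1)) = 47.4342
d((-16, -26), (-29, -8)) = 22.2036
d((-16, -26), (-11, 18)) = 44.2832
d((22, 17), (-7, -22)) = 48.6004
d((22, 17), (23, 1)) = 16.0312
d((22, 17), (-29, -8)) = 56.7979
d((22, 17), (-11, 18)) = 33.0151
d((-7, -22), (23, 1)) = 37.8021
d((-7, -22), (-29, -8)) = 26.0768
d((-7, -22), (-11, 18)) = 40.1995
d((23, 1), (-29, -8)) = 52.7731
d((23, 1), (-11, 18)) = 38.0132
d((-29, -8), (-11, 18)) = 31.6228

Closest pair: (-16, -26) and (-7, -22) with distance 9.8489

The closest pair is (-16, -26) and (-7, -22) with Euclidean distance 9.8489. For 7 points, brute-force pairwise comparison is shown above. For large n, the divide-and-conquer algorithm (sort by x, recurse on halves, check the dividing strip) achieves O(n log n).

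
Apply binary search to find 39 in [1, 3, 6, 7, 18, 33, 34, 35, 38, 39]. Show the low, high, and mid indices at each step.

Binary search for 39 in [1, 3, 6, 7, 18, 33, 34, 35, 38, 39]:

lo=0, hi=9, mid=4, arr[mid]=18 -> 18 < 39, search right half
lo=5, hi=9, mid=7, arr[mid]=35 -> 35 < 39, search right half
lo=8, hi=9, mid=8, arr[mid]=38 -> 38 < 39, search right half
lo=9, hi=9, mid=9, arr[mid]=39 -> Found target at index 9!

Binary search finds 39 at index 9 after 4 comparisons. The search repeatedly halves the search space by comparing with the middle element.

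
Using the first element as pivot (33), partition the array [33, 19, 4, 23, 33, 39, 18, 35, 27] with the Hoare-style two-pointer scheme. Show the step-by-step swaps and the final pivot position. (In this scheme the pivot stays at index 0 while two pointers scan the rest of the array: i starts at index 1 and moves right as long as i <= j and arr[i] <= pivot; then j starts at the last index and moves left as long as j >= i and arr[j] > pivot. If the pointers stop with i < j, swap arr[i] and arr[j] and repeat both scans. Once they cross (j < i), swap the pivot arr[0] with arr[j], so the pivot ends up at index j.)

Hoare-style two-pointer partition with pivot = 33:

Initial array: [33, 19, 4, 23, 33, 39, 18, 35, 27]

Pointers start at i = 1, j = 8.
i stops at index 5 (arr[5]=39 > 33), j stops at index 8 (arr[8]=27 <= 33): swap arr[5] and arr[8], array becomes [33, 19, 4, 23, 33, 27, 18, 35, 39]
i ends at 7, j ends at 6: the pointers have crossed (j < i), so scanning stops.

Swap pivot arr[0] with arr[6] to place pivot at position 6: [18, 19, 4, 23, 33, 27, 33, 35, 39]
Pivot position: 6

After partitioning with pivot 33, the array becomes [18, 19, 4, 23, 33, 27, 33, 35, 39]. The pivot is placed at index 6. All elements to the left of the pivot are <= 33, and all elements to the right are > 33.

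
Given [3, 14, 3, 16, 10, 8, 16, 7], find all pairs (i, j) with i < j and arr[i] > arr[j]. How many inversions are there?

Finding inversions in [3, 14, 3, 16, 10, 8, 16, 7]:

(1, 2): arr[1]=14 > arr[2]=3
(1, 4): arr[1]=14 > arr[4]=10
(1, 5): arr[1]=14 > arr[5]=8
(1, 7): arr[1]=14 > arr[7]=7
(3, 4): arr[3]=16 > arr[4]=10
(3, 5): arr[3]=16 > arr[5]=8
(3, 7): arr[3]=16 > arr[7]=7
(4, 5): arr[4]=10 > arr[5]=8
(4, 7): arr[4]=10 > arr[7]=7
(5, 7): arr[5]=8 > arr[7]=7
(6, 7): arr[6]=16 > arr[7]=7

Total inversions: 11

The array has 11 inversion(s): (1,2), (1,4), (1,5), (1,7), (3,4), (3,5), (3,7), (4,5), (4,7), (5,7), (6,7). Each pair (i,j) satisfies i < j and arr[i] > arr[j].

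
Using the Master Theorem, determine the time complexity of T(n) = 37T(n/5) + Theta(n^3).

Master Theorem for T(n) = 37T(n/5) + O(n^3):

a = 37, b = 5, c = 3
log_b(a) = log_5(37) = 2.2436

Case 3: c = 3 > log_5(37) = 2.2436
T(n) = O(n^3) = O(n^3)

For T(n) = 37T(n/5) + O(n^3): log_5(37) = 2.2436. This is Case 3 of the Master Theorem (c > log_b(a), work dominated by root), giving O(n^3).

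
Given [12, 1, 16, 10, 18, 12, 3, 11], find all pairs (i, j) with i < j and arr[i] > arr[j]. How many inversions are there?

Finding inversions in [12, 1, 16, 10, 18, 12, 3, 11]:

(0, 1): arr[0]=12 > arr[1]=1
(0, 3): arr[0]=12 > arr[3]=10
(0, 6): arr[0]=12 > arr[6]=3
(0, 7): arr[0]=12 > arr[7]=11
(2, 3): arr[2]=16 > arr[3]=10
(2, 5): arr[2]=16 > arr[5]=12
(2, 6): arr[2]=16 > arr[6]=3
(2, 7): arr[2]=16 > arr[7]=11
(3, 6): arr[3]=10 > arr[6]=3
(4, 5): arr[4]=18 > arr[5]=12
(4, 6): arr[4]=18 > arr[6]=3
(4, 7): arr[4]=18 > arr[7]=11
(5, 6): arr[5]=12 > arr[6]=3
(5, 7): arr[5]=12 > arr[7]=11

Total inversions: 14

The array has 14 inversion(s): (0,1), (0,3), (0,6), (0,7), (2,3), (2,5), (2,6), (2,7), (3,6), (4,5), (4,6), (4,7), (5,6), (5,7). Each pair (i,j) satisfies i < j and arr[i] > arr[j].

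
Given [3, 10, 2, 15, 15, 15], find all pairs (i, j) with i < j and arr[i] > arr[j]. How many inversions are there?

Finding inversions in [3, 10, 2, 15, 15, 15]:

(0, 2): arr[0]=3 > arr[2]=2
(1, 2): arr[1]=10 > arr[2]=2

Total inversions: 2

The array has 2 inversion(s): (0,2), (1,2). Each pair (i,j) satisfies i < j and arr[i] > arr[j].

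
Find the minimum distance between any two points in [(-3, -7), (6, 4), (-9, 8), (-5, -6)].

Computing all pairwise distances among 4 points:

d((-3, -7), (6, 4)) = 14.2127
d((-3, -7), (-9, 8)) = 16.1555
d((-3, -7), (-5, -6)) = 2.2361 <-- minimum
d((6, 4), (-9, 8)) = 15.5242
d((6, 4), (-5, -6)) = 14.8661
d((-9, 8), (-5, -6)) = 14.5602

Closest pair: (-3, -7) and (-5, -6) with distance 2.2361

The closest pair is (-3, -7) and (-5, -6) with Euclidean distance 2.2361. For 4 points, brute-force pairwise comparison is shown above. For large n, the divide-and-conquer algorithm (sort by x, recurse on halves, check the dividing strip) achieves O(n log n).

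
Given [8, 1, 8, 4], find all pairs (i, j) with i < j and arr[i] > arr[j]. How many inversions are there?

Finding inversions in [8, 1, 8, 4]:

(0, 1): arr[0]=8 > arr[1]=1
(0, 3): arr[0]=8 > arr[3]=4
(2, 3): arr[2]=8 > arr[3]=4

Total inversions: 3

The array has 3 inversion(s): (0,1), (0,3), (2,3). Each pair (i,j) satisfies i < j and arr[i] > arr[j].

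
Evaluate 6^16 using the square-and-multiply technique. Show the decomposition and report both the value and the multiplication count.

Computing 6^16 by squaring (build up from 6^1; each line after the first costs one multiplication):

6^1 = 6
6^2 = (6^1)^2 = 6^2 = 36
6^4 = (6^2)^2 = 36^2 = 1296
6^8 = (6^4)^2 = 1296^2 = 1679616
6^16 = (6^8)^2 = 1679616^2 = 2821109907456

Result: 2821109907456
Multiplications needed: 4 (4 lines after 6^1)

6^16 = 2821109907456. Using exponentiation by squaring, this requires 4 multiplications. The key idea: if the exponent is even, square the half-power; if odd, multiply by the base once.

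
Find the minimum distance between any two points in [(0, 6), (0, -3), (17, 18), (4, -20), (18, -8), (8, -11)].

Computing all pairwise distances among 6 points:

d((0, 6), (0, -3)) = 9.0 <-- minimum
d((0, 6), (17, 18)) = 20.8087
d((0, 6), (4, -20)) = 26.3059
d((0, 6), (18, -8)) = 22.8035
d((0, 6), (8, -11)) = 18.7883
d((0, -3), (17, 18)) = 27.0185
d((0, -3), (4, -20)) = 17.4642
d((0, -3), (18, -8)) = 18.6815
d((0, -3), (8, -11)) = 11.3137
d((17, 18), (4, -20)) = 40.1622
d((17, 18), (18, -8)) = 26.0192
d((17, 18), (8, -11)) = 30.3645
d((4, -20), (18, -8)) = 18.4391
d((4, -20), (8, -11)) = 9.8489
d((18, -8), (8, -11)) = 10.4403

Closest pair: (0, 6) and (0, -3) with distance 9.0

The closest pair is (0, 6) and (0, -3) with Euclidean distance 9.0. For 6 points, brute-force pairwise comparison is shown above. For large n, the divide-and-conquer algorithm (sort by x, recurse on halves, check the dividing strip) achieves O(n log n).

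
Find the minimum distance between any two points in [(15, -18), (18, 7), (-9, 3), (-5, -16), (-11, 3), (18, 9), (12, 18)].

Computing all pairwise distances among 7 points:

d((15, -18), (18, 7)) = 25.1794
d((15, -18), (-9, 3)) = 31.8904
d((15, -18), (-5, -16)) = 20.0998
d((15, -18), (-11, 3)) = 33.4215
d((15, -18), (18, 9)) = 27.1662
d((15, -18), (12, 18)) = 36.1248
d((18, 7), (-9, 3)) = 27.2947
d((18, 7), (-5, -16)) = 32.5269
d((18, 7), (-11, 3)) = 29.2746
d((18, 7), (18, 9)) = 2.0 <-- minimum
d((18, 7), (12, 18)) = 12.53
d((-9, 3), (-5, -16)) = 19.4165
d((-9, 3), (-11, 3)) = 2.0 <-- minimum
d((-9, 3), (18, 9)) = 27.6586
d((-9, 3), (12, 18)) = 25.807
d((-5, -16), (-11, 3)) = 19.9249
d((-5, -16), (18, 9)) = 33.9706
d((-5, -16), (12, 18)) = 38.0132
d((-11, 3), (18, 9)) = 29.6142
d((-11, 3), (12, 18)) = 27.4591
d((18, 9), (12, 18)) = 10.8167

Minimum distance: 2.0 (tie among 2 pairs: (18, 7) and (18, 9); (-9, 3) and (-11, 3))

The minimum Euclidean distance is 2.0. There is a tie: 2 pairs achieve this minimum — (18, 7) and (18, 9); (-9, 3) and (-11, 3). Any of these is a valid closest pair. For 7 points, brute-force pairwise comparison is shown above. For large n, the divide-and-conquer algorithm (sort by x, recurse on halves, check the dividing strip) achieves O(n log n).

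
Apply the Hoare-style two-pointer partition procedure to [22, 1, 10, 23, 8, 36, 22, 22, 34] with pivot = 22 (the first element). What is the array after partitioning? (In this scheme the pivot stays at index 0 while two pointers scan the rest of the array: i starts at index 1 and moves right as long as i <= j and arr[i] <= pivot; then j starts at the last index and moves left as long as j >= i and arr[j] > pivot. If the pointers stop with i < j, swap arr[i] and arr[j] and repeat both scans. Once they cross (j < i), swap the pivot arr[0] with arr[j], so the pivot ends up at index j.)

Hoare-style two-pointer partition with pivot = 22:

Initial array: [22, 1, 10, 23, 8, 36, 22, 22, 34]

Pointers start at i = 1, j = 8.
i stops at index 3 (arr[3]=23 > 22), j stops at index 7 (arr[7]=22 <= 22): swap arr[3] and arr[7], array becomes [22, 1, 10, 22, 8, 36, 22, 23, 34]
i stops at index 5 (arr[5]=36 > 22), j stops at index 6 (arr[6]=22 <= 22): swap arr[5] and arr[6], array becomes [22, 1, 10, 22, 8, 22, 36, 23, 34]
i ends at 6, j ends at 5: the pointers have crossed (j < i), so scanning stops.

Swap pivot arr[0] with arr[5] to place pivot at position 5: [22, 1, 10, 22, 8, 22, 36, 23, 34]
Pivot position: 5

After partitioning with pivot 22, the array becomes [22, 1, 10, 22, 8, 22, 36, 23, 34]. The pivot is placed at index 5. All elements to the left of the pivot are <= 22, and all elements to the right are > 22.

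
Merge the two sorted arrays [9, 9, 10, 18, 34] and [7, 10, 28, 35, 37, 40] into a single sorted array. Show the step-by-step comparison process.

Merging process:

Compare 9 vs 7: take 7 from right. Merged: [7]
Compare 9 vs 10: take 9 from left. Merged: [7, 9]
Compare 9 vs 10: take 9 from left. Merged: [7, 9, 9]
Compare 10 vs 10: take 10 from left. Merged: [7, 9, 9, 10]
Compare 18 vs 10: take 10 from right. Merged: [7, 9, 9, 10, 10]
Compare 18 vs 28: take 18 from left. Merged: [7, 9, 9, 10, 10, 18]
Compare 34 vs 28: take 28 from right. Merged: [7, 9, 9, 10, 10, 18, 28]
Compare 34 vs 35: take 34 from left. Merged: [7, 9, 9, 10, 10, 18, 28, 34]
Append remaining from right: [35, 37, 40]. Merged: [7, 9, 9, 10, 10, 18, 28, 34, 35, 37, 40]

Final merged array: [7, 9, 9, 10, 10, 18, 28, 34, 35, 37, 40]
Total comparisons: 8

The merged array is [7, 9, 9, 10, 10, 18, 28, 34, 35, 37, 40], requiring 8 comparisons. The merge step runs in O(n) time where n is the total number of elements.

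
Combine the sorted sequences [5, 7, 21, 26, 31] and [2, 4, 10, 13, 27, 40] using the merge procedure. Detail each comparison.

Merging process:

Compare 5 vs 2: take 2 from right. Merged: [2]
Compare 5 vs 4: take 4 from right. Merged: [2, 4]
Compare 5 vs 10: take 5 from left. Merged: [2, 4, 5]
Compare 7 vs 10: take 7 from left. Merged: [2, 4, 5, 7]
Compare 21 vs 10: take 10 from right. Merged: [2, 4, 5, 7, 10]
Compare 21 vs 13: take 13 from right. Merged: [2, 4, 5, 7, 10, 13]
Compare 21 vs 27: take 21 from left. Merged: [2, 4, 5, 7, 10, 13, 21]
Compare 26 vs 27: take 26 from left. Merged: [2, 4, 5, 7, 10, 13, 21, 26]
Compare 31 vs 27: take 27 from right. Merged: [2, 4, 5, 7, 10, 13, 21, 26, 27]
Compare 31 vs 40: take 31 from left. Merged: [2, 4, 5, 7, 10, 13, 21, 26, 27, 31]
Append remaining from right: [40]. Merged: [2, 4, 5, 7, 10, 13, 21, 26, 27, 31, 40]

Final merged array: [2, 4, 5, 7, 10, 13, 21, 26, 27, 31, 40]
Total comparisons: 10

The merged array is [2, 4, 5, 7, 10, 13, 21, 26, 27, 31, 40], requiring 10 comparisons. The merge step runs in O(n) time where n is the total number of elements.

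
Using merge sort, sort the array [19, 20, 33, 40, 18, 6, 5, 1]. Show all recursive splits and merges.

Merge sort trace:

Split: [19, 20, 33, 40, 18, 6, 5, 1] -> [19, 20, 33, 40] and [18, 6, 5, 1]
  Split: [19, 20, 33, 40] -> [19, 20] and [33, 40]
    Split: [19, 20] -> [19] and [20]
    Merge: [19] + [20] -> [19, 20]
    Split: [33, 40] -> [33] and [40]
    Merge: [33] + [40] -> [33, 40]
  Merge: [19, 20] + [33, 40] -> [19, 20, 33, 40]
  Split: [18, 6, 5, 1] -> [18, 6] and [5, 1]
    Split: [18, 6] -> [18] and [6]
    Merge: [18] + [6] -> [6, 18]
    Split: [5, 1] -> [5] and [1]
    Merge: [5] + [1] -> [1, 5]
  Merge: [6, 18] + [1, 5] -> [1, 5, 6, 18]
Merge: [19, 20, 33, 40] + [1, 5, 6, 18] -> [1, 5, 6, 18, 19, 20, 33, 40]

Final sorted array: [1, 5, 6, 18, 19, 20, 33, 40]

The merge sort proceeds by recursively splitting the array and merging sorted halves.
After all merges, the sorted array is [1, 5, 6, 18, 19, 20, 33, 40].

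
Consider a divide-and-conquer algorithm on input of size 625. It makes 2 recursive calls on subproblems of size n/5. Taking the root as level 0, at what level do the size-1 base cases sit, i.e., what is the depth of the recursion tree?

For divide and conquer with division factor 5:

Problem sizes at each level:
Level 0: 625
Level 1: 125
Level 2: 25
Level 3: 5
Level 4: 1

The root is level 0 and the size-1 base case is level 4 (the tree spans levels 0 through 4, i.e. 5 levels counting the root), so the depth is the number of divisions: log_5(625) = 4

The recursion tree depth is log_5(625) = 4. At each level, the problem size is divided by 5, so it takes 4 divisions to reduce to a base case of size 1. The algorithm makes 2 recursive calls at each level.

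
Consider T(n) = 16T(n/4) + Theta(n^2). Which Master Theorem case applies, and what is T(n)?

Master Theorem for T(n) = 16T(n/4) + O(n^2):

a = 16, b = 4, c = 2
log_b(a) = log_4(16) = 2.0000

Case 2: c = 2 = log_4(16) = 2.0000
T(n) = O(n^2 log n) = O(n^2 log n)

For T(n) = 16T(n/4) + O(n^2): log_4(16) = 2.0000. This is Case 2 of the Master Theorem (c = log_b(a), equal work at all levels), giving O(n^2 log n).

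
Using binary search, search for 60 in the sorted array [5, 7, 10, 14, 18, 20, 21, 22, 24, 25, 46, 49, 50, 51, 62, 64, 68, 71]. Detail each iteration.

Binary search for 60 in [5, 7, 10, 14, 18, 20, 21, 22, 24, 25, 46, 49, 50, 51, 62, 64, 68, 71]:

lo=0, hi=17, mid=8, arr[mid]=24 -> 24 < 60, search right half
lo=9, hi=17, mid=13, arr[mid]=51 -> 51 < 60, search right half
lo=14, hi=17, mid=15, arr[mid]=64 -> 64 > 60, search left half
lo=14, hi=14, mid=14, arr[mid]=62 -> 62 > 60, search left half
lo=14 > hi=13, target 60 not found

Binary search determines that 60 is not in the array after 4 comparisons. The search space was exhausted without finding the target.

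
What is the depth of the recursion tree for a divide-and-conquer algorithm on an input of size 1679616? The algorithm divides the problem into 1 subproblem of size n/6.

For divide and conquer with division factor 6:

Problem sizes at each level:
Level 0: 1679616
Level 1: 279936
Level 2: 46656
Level 3: 7776
Level 4: 1296
Level 5: 216
Level 6: 36
Level 7: 6
Level 8: 1

The root is level 0 and the size-1 base case is level 8 (the tree spans levels 0 through 8, i.e. 9 levels counting the root), so the depth is the number of divisions: log_6(1679616) = 8

The recursion tree depth is log_6(1679616) = 8. At each level, the problem size is divided by 6, so it takes 8 divisions to reduce to a base case of size 1. The algorithm makes 1 recursive call at each level.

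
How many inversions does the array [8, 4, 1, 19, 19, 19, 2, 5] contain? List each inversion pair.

Finding inversions in [8, 4, 1, 19, 19, 19, 2, 5]:

(0, 1): arr[0]=8 > arr[1]=4
(0, 2): arr[0]=8 > arr[2]=1
(0, 6): arr[0]=8 > arr[6]=2
(0, 7): arr[0]=8 > arr[7]=5
(1, 2): arr[1]=4 > arr[2]=1
(1, 6): arr[1]=4 > arr[6]=2
(3, 6): arr[3]=19 > arr[6]=2
(3, 7): arr[3]=19 > arr[7]=5
(4, 6): arr[4]=19 > arr[6]=2
(4, 7): arr[4]=19 > arr[7]=5
(5, 6): arr[5]=19 > arr[6]=2
(5, 7): arr[5]=19 > arr[7]=5

Total inversions: 12

The array has 12 inversion(s): (0,1), (0,2), (0,6), (0,7), (1,2), (1,6), (3,6), (3,7), (4,6), (4,7), (5,6), (5,7). Each pair (i,j) satisfies i < j and arr[i] > arr[j].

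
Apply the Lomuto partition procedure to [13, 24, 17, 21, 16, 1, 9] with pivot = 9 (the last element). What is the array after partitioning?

Lomuto partition with pivot = 9:

Initial array: [13, 24, 17, 21, 16, 1, 9]

arr[0]=13 > 9: no swap
arr[1]=24 > 9: no swap
arr[2]=17 > 9: no swap
arr[3]=21 > 9: no swap
arr[4]=16 > 9: no swap
arr[5]=1 <= 9: swap with position 0, array becomes [1, 24, 17, 21, 16, 13, 9]

Place pivot at position 1: [1, 9, 17, 21, 16, 13, 24]
Pivot position: 1

After partitioning with pivot 9, the array becomes [1, 9, 17, 21, 16, 13, 24]. The pivot is placed at index 1. All elements to the left of the pivot are <= 9, and all elements to the right are > 9.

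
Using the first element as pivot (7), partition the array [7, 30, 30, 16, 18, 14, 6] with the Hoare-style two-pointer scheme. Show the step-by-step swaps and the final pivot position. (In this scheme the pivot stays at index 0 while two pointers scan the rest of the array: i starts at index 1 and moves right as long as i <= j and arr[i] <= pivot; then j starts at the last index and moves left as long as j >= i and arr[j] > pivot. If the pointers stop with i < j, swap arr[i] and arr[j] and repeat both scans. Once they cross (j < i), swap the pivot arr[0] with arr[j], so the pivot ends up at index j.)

Hoare-style two-pointer partition with pivot = 7:

Initial array: [7, 30, 30, 16, 18, 14, 6]

Pointers start at i = 1, j = 6.
i stops at index 1 (arr[1]=30 > 7), j stops at index 6 (arr[6]=6 <= 7): swap arr[1] and arr[6], array becomes [7, 6, 30, 16, 18, 14, 30]
i ends at 2, j ends at 1: the pointers have crossed (j < i), so scanning stops.

Swap pivot arr[0] with arr[1] to place pivot at position 1: [6, 7, 30, 16, 18, 14, 30]
Pivot position: 1

After partitioning with pivot 7, the array becomes [6, 7, 30, 16, 18, 14, 30]. The pivot is placed at index 1. All elements to the left of the pivot are <= 7, and all elements to the right are > 7.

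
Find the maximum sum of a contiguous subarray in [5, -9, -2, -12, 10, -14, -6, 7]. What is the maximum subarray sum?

Using Kadane's algorithm on [5, -9, -2, -12, 10, -14, -6, 7]:

Scanning through the array:
Position 1 (value -9): max_ending_here = -4, max_so_far = 5
Position 2 (value -2): max_ending_here = -2, max_so_far = 5
Position 3 (value -12): max_ending_here = -12, max_so_far = 5
Position 4 (value 10): max_ending_here = 10, max_so_far = 10
Position 5 (value -14): max_ending_here = -4, max_so_far = 10
Position 6 (value -6): max_ending_here = -6, max_so_far = 10
Position 7 (value 7): max_ending_here = 7, max_so_far = 10

Maximum subarray: [10]
Maximum sum: 10

The maximum subarray is [10] with sum 10. This subarray runs from index 4 to index 4.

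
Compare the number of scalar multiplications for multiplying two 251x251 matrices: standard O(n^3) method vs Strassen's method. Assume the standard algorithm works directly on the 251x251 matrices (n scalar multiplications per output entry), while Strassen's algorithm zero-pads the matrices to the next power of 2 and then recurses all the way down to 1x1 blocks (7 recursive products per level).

Matrix multiplication for 251x251 matrices:

Strassen's algorithm requires power-of-2 dimensions. Pad 251x251 to 256x256 (next power of 2).

Standard algorithm: 251^3 = 15813251 multiplications
Strassen's algorithm: 7^(log2(256)) = 7^8 = 5764801 multiplications
Savings: 15813251 - 5764801 = 10048450 multiplications

Standard: 15813251 multiplications (251^3). Strassen: 5764801 multiplications (7^8, after padding to 256x256). Strassen reduces 8 recursive multiplications to 7 at each level.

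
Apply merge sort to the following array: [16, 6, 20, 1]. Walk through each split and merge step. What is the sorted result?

Merge sort trace:

Split: [16, 6, 20, 1] -> [16, 6] and [20, 1]
  Split: [16, 6] -> [16] and [6]
  Merge: [16] + [6] -> [6, 16]
  Split: [20, 1] -> [20] and [1]
  Merge: [20] + [1] -> [1, 20]
Merge: [6, 16] + [1, 20] -> [1, 6, 16, 20]

Final sorted array: [1, 6, 16, 20]

The merge sort proceeds by recursively splitting the array and merging sorted halves.
After all merges, the sorted array is [1, 6, 16, 20].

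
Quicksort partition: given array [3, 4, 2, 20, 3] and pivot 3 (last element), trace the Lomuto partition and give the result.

Lomuto partition with pivot = 3:

Initial array: [3, 4, 2, 20, 3]

arr[0]=3 <= 3: swap with position 0, array becomes [3, 4, 2, 20, 3]
arr[1]=4 > 3: no swap
arr[2]=2 <= 3: swap with position 1, array becomes [3, 2, 4, 20, 3]
arr[3]=20 > 3: no swap

Place pivot at position 2: [3, 2, 3, 20, 4]
Pivot position: 2

After partitioning with pivot 3, the array becomes [3, 2, 3, 20, 4]. The pivot is placed at index 2. All elements to the left of the pivot are <= 3, and all elements to the right are > 3.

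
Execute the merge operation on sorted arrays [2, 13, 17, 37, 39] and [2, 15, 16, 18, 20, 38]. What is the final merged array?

Merging process:

Compare 2 vs 2: take 2 from left. Merged: [2]
Compare 13 vs 2: take 2 from right. Merged: [2, 2]
Compare 13 vs 15: take 13 from left. Merged: [2, 2, 13]
Compare 17 vs 15: take 15 from right. Merged: [2, 2, 13, 15]
Compare 17 vs 16: take 16 from right. Merged: [2, 2, 13, 15, 16]
Compare 17 vs 18: take 17 from left. Merged: [2, 2, 13, 15, 16, 17]
Compare 37 vs 18: take 18 from right. Merged: [2, 2, 13, 15, 16, 17, 18]
Compare 37 vs 20: take 20 from right. Merged: [2, 2, 13, 15, 16, 17, 18, 20]
Compare 37 vs 38: take 37 from left. Merged: [2, 2, 13, 15, 16, 17, 18, 20, 37]
Compare 39 vs 38: take 38 from right. Merged: [2, 2, 13, 15, 16, 17, 18, 20, 37, 38]
Append remaining from left: [39]. Merged: [2, 2, 13, 15, 16, 17, 18, 20, 37, 38, 39]

Final merged array: [2, 2, 13, 15, 16, 17, 18, 20, 37, 38, 39]
Total comparisons: 10

The merged array is [2, 2, 13, 15, 16, 17, 18, 20, 37, 38, 39], requiring 10 comparisons. The merge step runs in O(n) time where n is the total number of elements.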